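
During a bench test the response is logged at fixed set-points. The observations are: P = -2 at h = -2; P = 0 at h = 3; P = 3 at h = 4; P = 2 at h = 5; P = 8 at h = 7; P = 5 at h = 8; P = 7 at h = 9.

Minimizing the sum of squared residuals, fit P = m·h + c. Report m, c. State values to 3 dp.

m = 0.884, c = -1.010

The normal equations are: 248·m + 34·c = 185;  34·m + 7·c = 23.
det = 248·7 − 34² = 580.
m = (185·7 − 34·23)/580 = 513/580; c = (248·23 − 34·185)/580 = -293/290.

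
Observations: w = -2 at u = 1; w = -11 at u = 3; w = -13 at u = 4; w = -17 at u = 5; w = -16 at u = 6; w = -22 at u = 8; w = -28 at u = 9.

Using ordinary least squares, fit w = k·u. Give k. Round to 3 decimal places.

k = -3.000

Forming MᵀM = [[232]] and Mᵀw = [-696]ᵀ gives MᵀM·[k]ᵀ = Mᵀw.
k = (-696)/232 = -3.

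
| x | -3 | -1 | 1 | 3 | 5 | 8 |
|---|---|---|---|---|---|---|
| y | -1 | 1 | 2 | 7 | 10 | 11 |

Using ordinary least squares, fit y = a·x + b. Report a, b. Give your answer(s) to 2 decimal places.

a = 1.21, b = 2.37

From the data, Σx·x = 109, Σx = 13, Σ1 = 6.
For Mᵀy: Σx·y = 163, Σy = 30.
So MᵀM·[a, b]ᵀ = Mᵀy: [[109, 13]; [13, 6]]·[a, b]ᵀ = [163, 30]ᵀ.
Determinant 109·6 − 13² = 485.
a = (163·6 − 13·30)/485 = 588/485; b = (109·30 − 13·163)/485 = 1151/485.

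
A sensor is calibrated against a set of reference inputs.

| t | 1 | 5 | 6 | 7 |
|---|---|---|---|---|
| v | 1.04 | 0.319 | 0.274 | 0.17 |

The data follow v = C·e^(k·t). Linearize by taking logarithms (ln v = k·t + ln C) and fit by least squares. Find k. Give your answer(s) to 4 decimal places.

k = -0.2910

Linearized form: ln v = k·t + ln C. From the 4 transformed points,
AᵀA = [[111.0000, 19.0000]; [19.0000, 4]], rhs = [-25.8451, -4.1699]ᵀ  (here Σt = 19.0000, Σ(t)² = 111.0000, Σln v = -4.1699, Σt·ln v = -25.8451).
Δ = 111.0000·4 − (19.0000)² = 83.0000; k = (-25.8451·4 − 19.0000·-4.1699)/83.0000 = -0.29098, ln C = (111.0000·-4.1699 − 19.0000·-25.8451)/83.0000 = 0.33969.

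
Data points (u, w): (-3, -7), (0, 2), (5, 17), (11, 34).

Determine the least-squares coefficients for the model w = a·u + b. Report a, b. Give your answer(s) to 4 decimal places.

The normal system AᵀA·[a, b]ᵀ = Aᵀw is [[155, 13]; [13, 4]]·[a, b]ᵀ = [480, 46]ᵀ.
Determinant 155·4 − 13² = 451.
a = (480·4 − 13·46)/451 = 1322/451; b = (155·46 − 13·480)/451 = 890/451.

a = 2.9313, b = 1.9734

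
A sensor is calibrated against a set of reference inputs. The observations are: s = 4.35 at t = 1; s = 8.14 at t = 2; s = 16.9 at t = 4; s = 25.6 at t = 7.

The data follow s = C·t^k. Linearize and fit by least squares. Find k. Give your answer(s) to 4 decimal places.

Linearized form: ln s = k·ln t + ln C. From the 4 transformed points,
Σln t = 4.0254, Σ(ln t)² = 6.1888, Σln s = 9.6369, Σln t·ln s = 11.6827.
Equations: 6.1888·k + 4.0254·ln C = 11.6827;  4.0254·k + 4·ln C = 9.6369.
Δ = 6.1888·4 − (4.0254)² = 8.5519; k = (11.6827·4 − 4.0254·9.6369)/8.5519 = 0.92832, ln C = (6.1888·9.6369 − 4.0254·11.6827)/8.5519 = 1.47501.

k = 0.9283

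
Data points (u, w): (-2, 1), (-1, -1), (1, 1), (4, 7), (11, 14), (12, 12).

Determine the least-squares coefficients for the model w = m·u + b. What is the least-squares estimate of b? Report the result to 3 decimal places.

b = 1.466

Forming XᵀX = [[287, 25]; [25, 6]] and Xᵀw = [326, 34]ᵀ gives XᵀX·[m, b]ᵀ = Xᵀw.
Eliminating b: 6·(row 1) − 25·(row 2) gives 1097·m = 6·326 − 25·34 = 1106, so m = 1106/1097.
Then b = (34 − 25·(1106/1097))/6 = 1608/1097.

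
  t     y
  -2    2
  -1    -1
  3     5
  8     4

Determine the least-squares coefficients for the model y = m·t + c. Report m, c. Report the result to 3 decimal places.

m = 0.387, c = 1.726

Entries of AᵀA: Σt·t = 78, Σt = 8, Σ1 = 4.
And Σt·y = 44, Σy = 10.
AᵀA·[m, c]ᵀ = Aᵀy becomes [[78, 8]; [8, 4]]·[m, c]ᵀ = [44, 10]ᵀ.
det = 78·4 − 8² = 248.
m = (44·4 − 8·10)/248 = 12/31; c = (78·10 − 8·44)/248 = 107/62.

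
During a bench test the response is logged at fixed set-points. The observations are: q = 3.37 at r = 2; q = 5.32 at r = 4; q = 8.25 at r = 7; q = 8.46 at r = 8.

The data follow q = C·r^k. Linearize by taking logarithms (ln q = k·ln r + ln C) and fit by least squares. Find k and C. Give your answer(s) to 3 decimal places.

k = 0.687, C = 2.085

Taking logs, ln q = k·ln r + ln C, so regress ln q on ln r.
Σln r = 6.1048, Σ(ln r)² = 10.5129, Σln q = 7.1319, Σln r·ln q = 11.7059.
Equations: 10.5129·k + 6.1048·ln C = 11.7059;  6.1048·k + 4·ln C = 7.1319.
Slope k = (n·Σln r·ln q − Σln r·Σln q)/(n·Σ(ln r)² − (Σln r)²) = (4·11.7059 − 6.1048·7.1319)/4.7831 = 0.68668; ln C = (Σln q − k·Σln r)/n = 0.73498, so C = exp(0.73498) = 2.08544.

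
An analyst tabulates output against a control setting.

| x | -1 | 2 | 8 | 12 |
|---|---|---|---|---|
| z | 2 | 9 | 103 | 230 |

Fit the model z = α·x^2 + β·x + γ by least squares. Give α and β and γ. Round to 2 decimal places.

Sums needed: Σx^2·x^2 = 24849, Σx^2·x = 2247, Σx^2 = 213, Σx·x = 213, Σx = 21, Σ1 = 4.
For Aᵀz: Σx^2·z = 39750, Σx·z = 3600, Σz = 344.
Row-reducing yields α = 39369/25276, β = 8831/25276, γ = 15487/12638.

α = 1.56, β = 0.35, γ = 1.23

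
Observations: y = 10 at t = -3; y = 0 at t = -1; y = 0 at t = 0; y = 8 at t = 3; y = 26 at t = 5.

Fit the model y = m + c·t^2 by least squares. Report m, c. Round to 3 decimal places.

m = -0.527, c = 1.060

Setting ∂/∂m … = 0 gives: 5·m + 44·c = 44;  44·m + 788·c = 812.
(Σ1 = 5, Σt^2 = 44, Σt^2·t^2 = 788, Σy = 44, Σt^2·y = 812.)
det = 5·788 − 44² = 2004.
m = (44·788 − 44·812)/2004 = -88/167; c = (5·812 − 44·44)/2004 = 177/167.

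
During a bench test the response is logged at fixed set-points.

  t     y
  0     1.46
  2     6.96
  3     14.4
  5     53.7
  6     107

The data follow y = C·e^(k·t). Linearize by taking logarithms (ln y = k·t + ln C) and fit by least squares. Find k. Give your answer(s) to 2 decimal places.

k = 0.71

With ln yᵢ as the transformed response and tᵢ as the regressor:
Σt = 16.0000, Σ(t)² = 74.0000, Σln y = 13.6421, Σt·ln y = 59.8361.
Equations: 74.0000·k + 16.0000·ln C = 59.8361;  16.0000·k + 5·ln C = 13.6421.
Δ = 74.0000·5 − (16.0000)² = 114.0000; k = (59.8361·5 − 16.0000·13.6421)/114.0000 = 0.70971, ln C = (74.0000·13.6421 − 16.0000·59.8361)/114.0000 = 0.45734.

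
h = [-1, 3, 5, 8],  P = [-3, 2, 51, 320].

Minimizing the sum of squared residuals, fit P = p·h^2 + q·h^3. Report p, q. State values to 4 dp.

The normal equations are: 4803·p + 36135·q = 21770;  36135·p + 278499·q = 170272.
Determinant 4803·278499 − 36135² = 31892472.
p = (21770·278499 − 36135·170272)/31892472 = -14975915/5315412; q = (4803·170272 − 36135·21770)/31892472 = 5192911/5315412.

p = -2.8175, q = 0.9770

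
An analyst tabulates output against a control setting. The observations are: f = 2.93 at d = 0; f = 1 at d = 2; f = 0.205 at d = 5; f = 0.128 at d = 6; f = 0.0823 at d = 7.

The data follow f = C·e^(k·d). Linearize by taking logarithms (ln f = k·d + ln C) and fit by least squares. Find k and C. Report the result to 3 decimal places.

With ln fᵢ as the transformed response and dᵢ as the regressor:
XᵀX = [[114.0000, 20.0000]; [20.0000, 5]], rhs = [-37.7398, -5.0629]ᵀ  (here Σd = 20.0000, Σ(d)² = 114.0000, Σln f = -5.0629, Σd·ln f = -37.7398).
Slope k = (n·Σd·ln f − Σd·Σln f)/(n·Σ(d)² − (Σd)²) = (5·-37.7398 − 20.0000·-5.0629)/170.0000 = -0.51436; ln C = (Σln f − k·Σd)/n = 1.04488, so C = exp(1.04488) = 2.84307.

k = -0.514, C = 2.843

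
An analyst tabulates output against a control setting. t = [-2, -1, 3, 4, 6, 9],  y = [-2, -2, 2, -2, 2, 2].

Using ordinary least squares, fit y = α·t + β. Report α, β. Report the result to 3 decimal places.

α = 0.392, β = -1.240

Entries of AᵀA: Σt·t = 147, Σt = 19, Σ1 = 6.
Right-hand side: Σt·y = 34, Σy = 0.
AᵀA·[α, β]ᵀ = Aᵀy becomes [[147, 19]; [19, 6]]·[α, β]ᵀ = [34, 0]ᵀ.
Δ = 147·6 − 19² = 521.
α = (34·6 − 19·0)/521 = 204/521; β = (147·0 − 19·34)/521 = -646/521.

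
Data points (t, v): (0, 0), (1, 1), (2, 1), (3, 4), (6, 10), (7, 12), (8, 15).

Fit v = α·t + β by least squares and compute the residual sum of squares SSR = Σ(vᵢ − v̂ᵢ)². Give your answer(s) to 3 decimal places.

SSR = 5.359

Compute the Gram sums: Σt·t = 163, Σt = 27, Σ1 = 7.
Right-hand side: Σt·v = 279, Σv = 43.
Normal equations: [[163, 27]; [27, 7]]·[α, β]ᵀ = [279, 43]ᵀ.
det = 163·7 − 27² = 412.
α = (279·7 − 27·43)/412 = 198/103; β = (163·43 − 27·279)/412 = -131/103.
Residuals: 131/103, 36/103, -162/103, -51/103, -27/103, -19/103, 92/103; SSR = 552/103.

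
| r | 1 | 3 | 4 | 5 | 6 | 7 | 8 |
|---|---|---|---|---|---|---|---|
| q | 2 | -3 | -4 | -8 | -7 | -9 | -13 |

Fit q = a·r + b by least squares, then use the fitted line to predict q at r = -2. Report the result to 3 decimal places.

The normal system XᵀX·[a, b]ᵀ = Xᵀq is [[200, 34]; [34, 7]]·[a, b]ᵀ = [-272, -42]ᵀ.
det = 200·7 − 34² = 244.
a = ((-272)·7 − 34·(-42))/244 = -119/61; b = (200·(-42) − 34·(-272))/244 = 212/61.
At r = -2: q̂ = (-119/61)·(-2) + (212/61)·(1) = 450/61.

q̂ = 7.377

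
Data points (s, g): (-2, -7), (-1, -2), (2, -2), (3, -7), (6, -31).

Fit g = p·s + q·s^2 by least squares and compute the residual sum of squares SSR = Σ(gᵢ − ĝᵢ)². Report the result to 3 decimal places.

SSR = 1.138

MᵀM·[p, q]ᵀ = Mᵀg reads: 54·p + 242·q = -195;  242·p + 1410·q = -1217.
Eliminating q: 1410·(row 1) − 242·(row 2) gives 17576·p = 1410·(-195) − 242·(-1217) = 19564, so p = 4891/4394.
Then q = ((-1217) − 242·(4891/4394))/1410 = -2316/2197.
Residuals: -1224/2197, 735/4394, -21/2197, -3743/4394, 596/2197; SSR = 4999/4394.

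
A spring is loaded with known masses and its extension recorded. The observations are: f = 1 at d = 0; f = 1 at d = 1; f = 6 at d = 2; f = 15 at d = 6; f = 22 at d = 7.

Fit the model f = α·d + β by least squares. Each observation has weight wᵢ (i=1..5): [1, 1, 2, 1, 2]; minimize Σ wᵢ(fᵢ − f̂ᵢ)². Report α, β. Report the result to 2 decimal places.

Compute the Gram sums: Σwᵢ·d·d = 143, Σwᵢ·d = 25, Σwᵢ·1 = 7.
For MᵀWf: Σwᵢ·d·f = 423, Σwᵢ·f = 73.
So MᵀWM·[α, β]ᵀ = MᵀWf: [[143, 25]; [25, 7]]·[α, β]ᵀ = [423, 73]ᵀ.
det = 143·7 − 25² = 376.
α = (423·7 − 25·73)/376 = 142/47; β = (143·73 − 25·423)/376 = -17/47.

α = 3.02, β = -0.36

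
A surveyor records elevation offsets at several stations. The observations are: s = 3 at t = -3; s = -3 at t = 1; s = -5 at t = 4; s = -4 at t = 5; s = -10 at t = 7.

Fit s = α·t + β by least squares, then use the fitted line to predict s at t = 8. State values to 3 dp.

The normal equations are: 100·α + 14·β = -122;  14·α + 5·β = -19.
Eliminating β: 5·(row 1) − 14·(row 2) gives 304·α = 5·(-122) − 14·(-19) = -344, so α = -43/38.
Then β = ((-19) − 14·(-43/38))/5 = -12/19.
At t = 8: ŝ = (-43/38)·(8) + (-12/19)·(1) = -184/19.

ŝ = -9.684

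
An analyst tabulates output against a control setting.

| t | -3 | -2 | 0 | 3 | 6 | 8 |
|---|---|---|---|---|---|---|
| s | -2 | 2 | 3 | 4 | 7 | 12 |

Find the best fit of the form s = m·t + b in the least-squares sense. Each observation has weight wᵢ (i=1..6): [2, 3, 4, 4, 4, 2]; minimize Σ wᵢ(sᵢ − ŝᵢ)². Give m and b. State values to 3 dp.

Setting ∂/∂m … = 0 gives: 338·m + 40·b = 408;  40·m + 19·b = 82.
det = 338·19 − 40² = 4822.
m = (408·19 − 40·82)/4822 = 2236/2411; b = (338·82 − 40·408)/4822 = 5698/2411.

m = 0.927, b = 2.363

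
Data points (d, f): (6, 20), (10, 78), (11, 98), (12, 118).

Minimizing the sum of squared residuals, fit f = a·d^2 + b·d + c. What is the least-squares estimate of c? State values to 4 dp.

c = -14.1951

Forming XᵀX = [[46673, 4275, 401]; [4275, 401, 39]; [401, 39, 4]] and Xᵀf = [37370, 3394, 314]ᵀ gives XᵀX·[a, b, c]ᵀ = Xᵀf.
Row-reducing yields a = 73/82, b = 29/82, c = -582/41.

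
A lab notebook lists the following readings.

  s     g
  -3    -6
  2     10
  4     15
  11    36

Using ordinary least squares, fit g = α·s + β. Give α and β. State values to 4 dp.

Entries of XᵀX: Σs·s = 150, Σs = 14, Σ1 = 4.
Moment sums: Σs·g = 494, Σg = 55.
So XᵀX·[α, β]ᵀ = Xᵀg: [[150, 14]; [14, 4]]·[α, β]ᵀ = [494, 55]ᵀ.
Δ = 150·4 − 14² = 404.
α = (494·4 − 14·55)/404 = 603/202; β = (150·55 − 14·494)/404 = 667/202.

α = 2.9851, β = 3.3020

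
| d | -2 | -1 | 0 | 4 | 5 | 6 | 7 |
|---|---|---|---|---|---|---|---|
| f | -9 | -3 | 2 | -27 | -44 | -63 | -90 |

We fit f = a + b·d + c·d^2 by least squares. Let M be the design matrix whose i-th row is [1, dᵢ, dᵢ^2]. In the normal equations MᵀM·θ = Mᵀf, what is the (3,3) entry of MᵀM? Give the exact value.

4595

Row 3 ↔ basis d^2, column 3 ↔ basis d^2, so (MᵀM)_{3,3} = Σᵢ (d^2)·(d^2) = (4)·(4) + (1)·(1) + (0)·(0) + (16)·(16) + (25)·(25) + (36)·(36) + (49)·(49) = 4595.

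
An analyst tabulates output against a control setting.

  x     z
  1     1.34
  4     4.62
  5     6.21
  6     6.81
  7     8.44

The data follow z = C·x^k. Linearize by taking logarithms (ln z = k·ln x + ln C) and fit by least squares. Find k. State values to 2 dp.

k = 0.93

Linearized form: ln z = k·ln x + ln C. From the 5 transformed points,
XᵀX = [[11.5091, 6.7334]; [6.7334, 5]], rhs = [12.6486, 7.7006]ᵀ  (here Σln x = 6.7334, Σ(ln x)² = 11.5091, Σln z = 7.7006, Σln x·ln z = 12.6486).
Slope k = (n·Σln x·ln z − Σln x·Σln z)/(n·Σ(ln x)² − (Σln x)²) = (5·12.6486 − 6.7334·7.7006)/12.2067 = 0.93323; ln C = (Σln z − k·Σln x)/n = 0.28336.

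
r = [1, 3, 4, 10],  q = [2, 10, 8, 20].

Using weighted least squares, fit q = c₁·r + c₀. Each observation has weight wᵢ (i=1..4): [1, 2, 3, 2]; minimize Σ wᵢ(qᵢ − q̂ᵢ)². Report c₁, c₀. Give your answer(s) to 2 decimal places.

Forming XᵀWX = [[267, 39]; [39, 8]] and XᵀWq = [558, 86]ᵀ gives XᵀWX·[c₁, c₀]ᵀ = XᵀWq.
Determinant 267·8 − 39² = 615.
c₁ = (558·8 − 39·86)/615 = 74/41; c₀ = (267·86 − 39·558)/615 = 80/41.

c₁ = 1.80, c₀ = 1.95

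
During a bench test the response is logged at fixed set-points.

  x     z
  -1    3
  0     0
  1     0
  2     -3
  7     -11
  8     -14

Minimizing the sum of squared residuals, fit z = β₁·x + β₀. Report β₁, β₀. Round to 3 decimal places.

AᵀA·[β₁, β₀]ᵀ = Aᵀz reads: 119·β₁ + 17·β₀ = -198;  17·β₁ + 6·β₀ = -25.
(Σx·x = 119, Σx = 17, Σ1 = 6, Σx·z = -198, Σz = -25.)
Δ = 119·6 − 17² = 425.
β₁ = ((-198)·6 − 17·(-25))/425 = -763/425; β₀ = (119·(-25) − 17·(-198))/425 = 23/25.

β₁ = -1.795, β₀ = 0.920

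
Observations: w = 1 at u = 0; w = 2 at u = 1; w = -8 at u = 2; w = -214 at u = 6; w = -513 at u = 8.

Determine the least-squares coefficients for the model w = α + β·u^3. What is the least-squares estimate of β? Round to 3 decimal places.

XᵀX·[α, β]ᵀ = Xᵀw reads: 5·α + 737·β = -732;  737·α + 308865·β = -308942.
(Σ1 = 5, Σu^3 = 737, Σu^3·u^3 = 308865, Σw = -732, Σu^3·w = -308942.)
det = 5·308865 − 737² = 1001156.
α = ((-732)·308865 − 737·(-308942))/1001156 = 800537/500578; β = (5·(-308942) − 737·(-732))/1001156 = -502613/500578.

β = -1.004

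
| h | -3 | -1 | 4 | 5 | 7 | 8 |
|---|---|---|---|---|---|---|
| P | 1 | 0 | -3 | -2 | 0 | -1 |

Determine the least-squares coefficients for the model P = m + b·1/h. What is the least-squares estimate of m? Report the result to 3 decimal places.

m = -1.017

Sums needed: Σ1 = 6, Σ1/h = -517/840, Σ1/h·1/h = 881749/705600.
Moment sums: ΣP = -5, Σ1/h·P = -193/120.
AᵀA·[m, b]ᵀ = AᵀP becomes [[6, -517/840]; [-517/840, 881749/705600]]·[m, b]ᵀ = [-5, -193/120]ᵀ.
Determinant 6·(881749/705600) − (-517/840)² = 1004641/141120.
m = ((-5)·(881749/705600) − (-517/840)·(-193/120))/(1004641/141120) = -464292/456655; b = (6·(-193/120) − (-517/840)·(-5))/(1004641/141120) = -1796088/1004641.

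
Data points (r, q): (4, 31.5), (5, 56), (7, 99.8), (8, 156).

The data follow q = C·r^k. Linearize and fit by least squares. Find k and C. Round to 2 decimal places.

Linearized form: ln q = k·ln r + ln C. From the 4 transformed points,
Σln r = 7.0211, Σ(ln r)² = 12.6227, Σln q = 17.1284, Σln r·ln q = 30.7195.
Normal system: [[12.6227, 7.0211]; [7.0211, 4]]·[k, ln C]ᵀ = [30.7195, 17.1284]ᵀ.
Δ = 12.6227·4 − (7.0211)² = 1.1954; k = (30.7195·4 − 7.0211·17.1284)/1.1954 = 2.19034, ln C = (12.6227·17.1284 − 7.0211·30.7195)/1.1954 = 0.43744, so C = exp(0.43744) = 1.54874.

k = 2.19, C = 1.55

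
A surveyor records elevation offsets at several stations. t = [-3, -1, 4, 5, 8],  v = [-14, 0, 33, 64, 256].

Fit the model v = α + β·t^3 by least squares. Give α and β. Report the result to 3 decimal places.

The normal system XᵀX·[α, β]ᵀ = Xᵀv is [[5, 673]; [673, 282595]]·[α, β]ᵀ = [339, 141562]ᵀ.
Δ = 5·282595 − 673² = 960046.
α = (339·282595 − 673·141562)/960046 = 528479/960046; β = (5·141562 − 673·339)/960046 = 479663/960046.

α = 0.550, β = 0.500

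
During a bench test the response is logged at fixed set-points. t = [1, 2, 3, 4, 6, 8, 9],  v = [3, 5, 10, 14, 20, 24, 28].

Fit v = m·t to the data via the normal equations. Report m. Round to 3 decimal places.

MᵀM·[m]ᵀ = Mᵀv reads: 211·m = 663.
Hence m = 663 / 211 ≈ 3.14218.

m = 3.142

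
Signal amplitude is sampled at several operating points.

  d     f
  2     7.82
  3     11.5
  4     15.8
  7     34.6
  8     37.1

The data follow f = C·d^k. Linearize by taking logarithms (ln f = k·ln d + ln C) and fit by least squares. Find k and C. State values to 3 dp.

k = 1.174, C = 3.293

With ln fᵢ as the transformed response and ln dᵢ as the regressor:
AᵀA = [[11.7199, 7.2034]; [7.2034, 5]], rhs = [22.3453, 14.4165]ᵀ  (here Σln d = 7.2034, Σ(ln d)² = 11.7199, Σln f = 14.4165, Σln d·ln f = 22.3453).
Slope k = (n·Σln d·ln f − Σln d·Σln f)/(n·Σ(ln d)² − (Σln d)²) = (5·22.3453 − 7.2034·14.4165)/6.7102 = 1.17410; ln C = (Σln f − k·Σln d)/n = 1.19180, so C = exp(1.19180) = 3.29302.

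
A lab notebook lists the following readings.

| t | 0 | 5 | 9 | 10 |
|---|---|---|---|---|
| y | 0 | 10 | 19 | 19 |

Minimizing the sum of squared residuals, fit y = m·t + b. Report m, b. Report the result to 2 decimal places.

m = 1.98, b = 0.10

With design matrix A, AᵀA = [[206, 24]; [24, 4]] and Aᵀy = [411, 48]ᵀ.
det = 206·4 − 24² = 248.
m = (411·4 − 24·48)/248 = 123/62; b = (206·48 − 24·411)/248 = 3/31.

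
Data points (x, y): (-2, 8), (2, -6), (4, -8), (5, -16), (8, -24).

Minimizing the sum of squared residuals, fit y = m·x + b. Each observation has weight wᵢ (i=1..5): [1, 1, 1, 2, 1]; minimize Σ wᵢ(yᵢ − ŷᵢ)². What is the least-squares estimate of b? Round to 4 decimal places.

AᵀWA·[m, b]ᵀ = AᵀWy reads: 138·m + 22·b = -412;  22·m + 6·b = -62.
(Σwᵢ·x·x = 138, Σwᵢ·x = 22, Σwᵢ·1 = 6, Σwᵢ·x·y = -412, Σwᵢ·y = -62.)
Determinant 138·6 − 22² = 344.
m = ((-412)·6 − 22·(-62))/344 = -277/86; b = (138·(-62) − 22·(-412))/344 = 127/86.

b = 1.4767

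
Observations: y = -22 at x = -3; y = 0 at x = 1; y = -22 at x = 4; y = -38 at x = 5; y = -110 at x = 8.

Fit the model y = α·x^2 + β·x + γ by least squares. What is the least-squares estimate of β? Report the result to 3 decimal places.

β = 1.919

Forming MᵀM = [[5059, 675, 115]; [675, 115, 15]; [115, 15, 5]] and Mᵀy = [-8540, -1092, -192]ᵀ gives MᵀM·[α, β, γ]ᵀ = Mᵀy.
Row-reducing yields α = -1480/751, β = 7206/3755, γ = 878/751.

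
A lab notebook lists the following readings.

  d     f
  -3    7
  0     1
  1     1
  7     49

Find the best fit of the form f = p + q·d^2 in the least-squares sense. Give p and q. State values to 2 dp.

p = -0.22, q = 1.00

Setting ∂/∂p … = 0 gives: 4·p + 59·q = 58;  59·p + 2483·q = 2465.
Δ = 4·2483 − 59² = 6451.
p = (58·2483 − 59·2465)/6451 = -1421/6451; q = (4·2465 − 59·58)/6451 = 6438/6451.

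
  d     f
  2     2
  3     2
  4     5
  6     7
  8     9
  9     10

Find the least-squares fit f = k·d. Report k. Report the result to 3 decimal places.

From the data, Σd·d = 210.
For Aᵀf: Σd·f = 234.
Normal equations: [[210]]·[k]ᵀ = [234]ᵀ.
k = 234/210 = 1.11429.

k = 1.114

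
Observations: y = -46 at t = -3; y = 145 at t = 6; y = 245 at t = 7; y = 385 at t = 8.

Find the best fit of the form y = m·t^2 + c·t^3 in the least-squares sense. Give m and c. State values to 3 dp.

Compute the Gram sums: Σt^2·t^2 = 7874, Σt^2·t^3 = 57108, Σt^3·t^3 = 427178.
And Σt^2·y = 41451, Σt^3·y = 313717.
AᵀA·[m, c]ᵀ = Aᵀy becomes [[7874, 57108]; [57108, 427178]]·[m, c]ᵀ = [41451, 313717]ᵀ.
Determinant 7874·427178 − 57108² = 102275908.
m = (41451·427178 − 57108·313717)/102275908 = -104397579/51137954; c = (7874·313717 − 57108·41451)/102275908 = 51511975/51137954.

m = -2.041, c = 1.007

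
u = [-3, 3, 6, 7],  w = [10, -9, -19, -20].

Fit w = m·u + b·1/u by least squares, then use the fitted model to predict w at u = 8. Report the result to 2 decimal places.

ŵ = -23.70

Setting ∂/∂m … = 0 gives: 103·m + 4·b = -311;  4·m + (53/196)·b = -173/14.
Eliminating b: (53/196)·(row 1) − 4·(row 2) gives (2323/196)·m = (53/196)·(-311) − 4·(-173/14) = -6795/196, so m = -6795/2323.
Then b = ((-173/14) − 4·(-6795/2323))/(53/196) = -5642/2323.
At u = 8: ŵ = (-6795/2323)·(8) + (-5642/2323)·(1/8) = -220261/9292.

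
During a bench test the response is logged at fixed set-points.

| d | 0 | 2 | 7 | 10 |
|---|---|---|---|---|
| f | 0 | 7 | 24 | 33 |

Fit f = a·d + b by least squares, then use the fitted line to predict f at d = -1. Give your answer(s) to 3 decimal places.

f̂ = -3.060

Compute the Gram sums: Σd·d = 153, Σd = 19, Σ1 = 4.
Right-hand side: Σd·f = 512, Σf = 64.
MᵀM·[a, b]ᵀ = Mᵀf becomes [[153, 19]; [19, 4]]·[a, b]ᵀ = [512, 64]ᵀ.
Δ = 153·4 − 19² = 251.
a = (512·4 − 19·64)/251 = 832/251; b = (153·64 − 19·512)/251 = 64/251.
At d = -1: f̂ = (832/251)·(-1) + (64/251)·(1) = -768/251.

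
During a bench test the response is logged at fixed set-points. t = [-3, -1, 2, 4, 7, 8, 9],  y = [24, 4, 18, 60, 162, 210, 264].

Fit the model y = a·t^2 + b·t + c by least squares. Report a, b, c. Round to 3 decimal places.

a = 3.001, b = 1.924, c = 2.820

The normal equations are: 13412·a + 1628·b + 224·c = 44014;  1628·a + 224·b + 26·c = 5390;  224·a + 26·b + 7·c = 742.
(Σt^2·t^2 = 13412, Σt^2·t = 1628, Σt^2 = 224, Σt·t = 224, Σt = 26, Σ1 = 7, Σt^2·y = 44014, Σt·y = 5390, Σy = 742.)
Solving the 3×3 system (Gaussian elimination) gives a = 106381/35448, b = 9743/5064, c = 16663/5908.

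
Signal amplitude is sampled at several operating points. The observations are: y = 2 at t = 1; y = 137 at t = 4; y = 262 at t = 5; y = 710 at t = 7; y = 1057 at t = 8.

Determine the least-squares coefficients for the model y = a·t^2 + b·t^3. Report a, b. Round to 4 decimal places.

MᵀM·[a, b]ᵀ = Mᵀy reads: 7379·a + 53725·b = 111182;  53725·a + 399515·b = 826234.
Δ = 7379·399515 − 53725² = 61645560.
a = (111182·399515 − 53725·826234)/61645560 = 245459/513713; b = (7379·826234 − 53725·111182)/61645560 = 5146989/2568565.

a = 0.4778, b = 2.0038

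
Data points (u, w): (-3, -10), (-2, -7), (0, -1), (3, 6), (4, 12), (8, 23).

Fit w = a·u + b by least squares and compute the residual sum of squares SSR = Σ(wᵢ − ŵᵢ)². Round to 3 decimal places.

Setting ∂/∂a … = 0 gives: 102·a + 10·b = 294;  10·a + 6·b = 23.
det = 102·6 − 10² = 512.
a = (294·6 − 10·23)/512 = 767/256; b = (102·23 − 10·294)/512 = -297/256.
Residuals: 19/128, 39/256, 41/256, -117/64, 301/256, 49/256; SSR = 1237/256.

SSR = 4.832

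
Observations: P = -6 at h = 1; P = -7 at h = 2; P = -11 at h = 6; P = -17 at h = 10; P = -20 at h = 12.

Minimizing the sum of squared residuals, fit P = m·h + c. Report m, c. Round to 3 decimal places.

m = -1.269, c = -4.330

Sums needed: Σh·h = 285, Σh = 31, Σ1 = 5.
Moment sums: Σh·P = -496, ΣP = -61.
MᵀM·[m, c]ᵀ = MᵀP becomes [[285, 31]; [31, 5]]·[m, c]ᵀ = [-496, -61]ᵀ.
Eliminating c: 5·(row 1) − 31·(row 2) gives 464·m = 5·(-496) − 31·(-61) = -589, so m = -589/464.
Then c = ((-61) − 31·(-589/464))/5 = -2009/464.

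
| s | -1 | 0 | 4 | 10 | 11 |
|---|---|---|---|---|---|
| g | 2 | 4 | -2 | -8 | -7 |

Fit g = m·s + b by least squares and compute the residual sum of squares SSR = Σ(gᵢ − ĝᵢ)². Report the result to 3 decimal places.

SSR = 6.598

Forming AᵀA = [[238, 24]; [24, 5]] and Aᵀg = [-167, -11]ᵀ gives AᵀA·[m, b]ᵀ = Aᵀg.
Eliminating b: 5·(row 1) − 24·(row 2) gives 614·m = 5·(-167) − 24·(-11) = -571, so m = -571/614.
Then b = ((-11) − 24·(-571/614))/5 = 695/307.
Residuals: -733/614, 533/307, -167/307, -296/307, 593/614; SSR = 4051/614.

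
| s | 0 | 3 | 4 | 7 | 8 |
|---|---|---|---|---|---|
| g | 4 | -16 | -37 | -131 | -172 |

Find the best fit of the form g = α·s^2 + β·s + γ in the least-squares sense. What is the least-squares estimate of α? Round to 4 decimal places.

α = -2.9950

Sums needed: Σs^2·s^2 = 6834, Σs^2·s = 946, Σs^2 = 138, Σs·s = 138, Σs = 22, Σ1 = 5.
For Aᵀg: Σs^2·g = -18163, Σs·g = -2489, Σg = -352.
Solving the 3×3 system (Gaussian elimination) gives α = -36887/12316, β = 22277/12316, γ = 13254/3079.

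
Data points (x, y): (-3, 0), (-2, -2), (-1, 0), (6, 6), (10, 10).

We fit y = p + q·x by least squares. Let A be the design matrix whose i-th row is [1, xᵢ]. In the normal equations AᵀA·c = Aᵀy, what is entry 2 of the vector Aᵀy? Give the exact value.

Entry 2 ↔ basis x, so (Aᵀy)_{2} = Σᵢ (x)·yᵢ = (-3)·(0) + (-2)·(-2) + (-1)·(0) + (6)·(6) + (10)·(10) = 140.

140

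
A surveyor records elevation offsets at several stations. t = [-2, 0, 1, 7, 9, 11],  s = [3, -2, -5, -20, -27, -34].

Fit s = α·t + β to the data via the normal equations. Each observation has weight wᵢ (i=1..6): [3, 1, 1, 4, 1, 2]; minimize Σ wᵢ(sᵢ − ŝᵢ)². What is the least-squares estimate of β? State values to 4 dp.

Setting ∂/∂α … = 0 gives: 532·α + 54·β = -1574;  54·α + 12·β = -173.
Eliminating β: 12·(row 1) − 54·(row 2) gives 3468·α = 12·(-1574) − 54·(-173) = -9546, so α = -1591/578.
Then β = ((-173) − 54·(-1591/578))/12 = -1760/867.

β = -2.0300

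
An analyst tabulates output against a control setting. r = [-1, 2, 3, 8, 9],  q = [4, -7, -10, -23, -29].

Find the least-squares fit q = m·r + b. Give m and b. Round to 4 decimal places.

Compute the Gram sums: Σr·r = 159, Σr = 21, Σ1 = 5.
For Aᵀq: Σr·q = -493, Σq = -65.
Normal equations: [[159, 21]; [21, 5]]·[m, b]ᵀ = [-493, -65]ᵀ.
Determinant 159·5 − 21² = 354.
m = ((-493)·5 − 21·(-65))/354 = -550/177; b = (159·(-65) − 21·(-493))/354 = 3/59.

m = -3.1073, b = 0.0508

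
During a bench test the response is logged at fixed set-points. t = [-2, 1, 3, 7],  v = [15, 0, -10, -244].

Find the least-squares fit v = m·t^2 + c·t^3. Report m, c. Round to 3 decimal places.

Entries of AᵀA: Σt^2·t^2 = 2499, Σt^2·t^3 = 17019, Σt^3·t^3 = 118443.
Moment sums: Σt^2·v = -11986, Σt^3·v = -84082.
Determinant 2499·118443 − 17019² = 6342696.
m = ((-11986)·118443 − 17019·(-84082))/6342696 = 472240/264279; c = (2499·(-84082) − 17019·(-11986))/6342696 = -255466/264279.

m = 1.787, c = -0.967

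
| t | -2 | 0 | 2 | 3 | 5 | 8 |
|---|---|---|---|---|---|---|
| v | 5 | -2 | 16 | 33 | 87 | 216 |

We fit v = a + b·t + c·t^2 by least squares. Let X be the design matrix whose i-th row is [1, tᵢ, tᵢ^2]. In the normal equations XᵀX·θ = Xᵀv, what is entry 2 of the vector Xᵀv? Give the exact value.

Entry 2 ↔ basis t, so (Xᵀv)_{2} = Σᵢ (t)·vᵢ = (-2)·(5) + (0)·(-2) + (2)·(16) + (3)·(33) + (5)·(87) + (8)·(216) = 2284.

2284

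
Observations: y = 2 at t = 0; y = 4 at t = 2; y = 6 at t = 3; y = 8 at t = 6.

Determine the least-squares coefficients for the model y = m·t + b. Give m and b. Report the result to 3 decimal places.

m = 1.013, b = 2.213

Normal-equation sums: Σt·t = 49, Σt = 11, Σ1 = 4.
Right-hand side: Σt·y = 74, Σy = 20.
MᵀM·[m, b]ᵀ = Mᵀy becomes [[49, 11]; [11, 4]]·[m, b]ᵀ = [74, 20]ᵀ.
Determinant 49·4 − 11² = 75.
m = (74·4 − 11·20)/75 = 76/75; b = (49·20 − 11·74)/75 = 166/75.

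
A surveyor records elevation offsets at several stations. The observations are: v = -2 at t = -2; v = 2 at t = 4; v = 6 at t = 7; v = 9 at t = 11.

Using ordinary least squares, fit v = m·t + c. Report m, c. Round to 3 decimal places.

m = 0.867, c = -0.583

Setting ∂/∂m … = 0 gives: 190·m + 20·c = 153;  20·m + 4·c = 15.
(Σt·t = 190, Σt = 20, Σ1 = 4, Σt·v = 153, Σv = 15.)
det = 190·4 − 20² = 360.
m = (153·4 − 20·15)/360 = 13/15; c = (190·15 − 20·153)/360 = -7/12.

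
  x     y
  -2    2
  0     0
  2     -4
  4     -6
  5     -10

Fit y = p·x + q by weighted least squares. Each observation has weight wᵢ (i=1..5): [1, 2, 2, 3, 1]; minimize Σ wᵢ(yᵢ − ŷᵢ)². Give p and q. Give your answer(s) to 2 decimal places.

From the data, Σwᵢ·x·x = 85, Σwᵢ·x = 19, Σwᵢ·1 = 9.
For AᵀWy: Σwᵢ·x·y = -142, Σwᵢ·y = -34.
Normal equations: [[85, 19]; [19, 9]]·[p, q]ᵀ = [-142, -34]ᵀ.
Determinant 85·9 − 19² = 404.
p = ((-142)·9 − 19·(-34))/404 = -158/101; q = (85·(-34) − 19·(-142))/404 = -48/101.

p = -1.56, q = -0.48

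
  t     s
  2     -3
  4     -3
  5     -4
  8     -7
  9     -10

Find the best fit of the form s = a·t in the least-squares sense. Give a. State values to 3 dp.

With design matrix A, AᵀA = [[190]] and Aᵀs = [-184]ᵀ.
Hence a = -184 / 190 ≈ -0.968421.

a = -0.968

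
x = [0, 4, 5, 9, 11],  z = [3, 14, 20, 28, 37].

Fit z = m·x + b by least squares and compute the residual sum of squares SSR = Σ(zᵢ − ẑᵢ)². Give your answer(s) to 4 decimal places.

SSR = 9.9866

Setting ∂/∂m … = 0 gives: 243·m + 29·b = 815;  29·m + 5·b = 102.
det = 243·5 − 29² = 374.
m = (815·5 − 29·102)/374 = 1117/374; b = (243·102 − 29·815)/374 = 1151/374.
Residuals: -29/374, -383/374, 372/187, -366/187, 200/187; SSR = 3735/374.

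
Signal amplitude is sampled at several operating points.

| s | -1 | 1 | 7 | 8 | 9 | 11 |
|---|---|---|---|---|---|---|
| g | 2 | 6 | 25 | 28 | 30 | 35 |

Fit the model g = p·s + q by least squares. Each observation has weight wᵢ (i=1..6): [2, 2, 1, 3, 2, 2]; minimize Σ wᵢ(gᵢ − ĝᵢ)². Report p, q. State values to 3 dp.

Sums needed: Σwᵢ·s·s = 649, Σwᵢ·s = 71, Σwᵢ·1 = 12.
And Σwᵢ·s·g = 2165, Σwᵢ·g = 255.
MᵀWM·[p, q]ᵀ = MᵀWg becomes [[649, 71]; [71, 12]]·[p, q]ᵀ = [2165, 255]ᵀ.
Eliminating q: 12·(row 1) − 71·(row 2) gives 2747·p = 12·2165 − 71·255 = 7875, so p = 7875/2747.
Then q = (255 − 71·(7875/2747))/12 = 11780/2747.

p = 2.867, q = 4.288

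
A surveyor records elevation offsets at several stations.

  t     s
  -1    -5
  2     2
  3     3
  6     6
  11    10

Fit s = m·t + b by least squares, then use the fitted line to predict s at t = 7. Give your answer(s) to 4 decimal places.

The normal system XᵀX·[m, b]ᵀ = Xᵀs is [[171, 21]; [21, 5]]·[m, b]ᵀ = [164, 16]ᵀ.
Eliminating b: 5·(row 1) − 21·(row 2) gives 414·m = 5·164 − 21·16 = 484, so m = 242/207.
Then b = (16 − 21·(242/207))/5 = -118/69.
At t = 7: ŝ = (242/207)·(7) + (-118/69)·(1) = 1340/207.

ŝ = 6.4734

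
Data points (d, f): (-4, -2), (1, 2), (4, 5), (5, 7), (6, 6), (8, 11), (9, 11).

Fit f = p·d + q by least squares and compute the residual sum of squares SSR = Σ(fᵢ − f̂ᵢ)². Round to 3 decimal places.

The normal equations are: 239·p + 29·q = 288;  29·p + 7·q = 40.
(Σd·d = 239, Σd = 29, Σ1 = 7, Σd·f = 288, Σf = 40.)
Eliminating q: 7·(row 1) − 29·(row 2) gives 832·p = 7·288 − 29·40 = 856, so p = 107/104.
Then q = (40 − 29·(107/104))/7 = 151/104.
Residuals: 69/104, -25/52, -59/104, 21/52, -13/8, 137/104, 15/52; SSR = 73/13.

SSR = 5.615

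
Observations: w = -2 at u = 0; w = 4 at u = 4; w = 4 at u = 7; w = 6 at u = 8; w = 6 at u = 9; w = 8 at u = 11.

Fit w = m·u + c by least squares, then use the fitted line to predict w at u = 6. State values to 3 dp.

Sums needed: Σu·u = 331, Σu = 39, Σ1 = 6.
Moment sums: Σu·w = 234, Σw = 26.
Normal equations: [[331, 39]; [39, 6]]·[m, c]ᵀ = [234, 26]ᵀ.
Eliminating c: 6·(row 1) − 39·(row 2) gives 465·m = 6·234 − 39·26 = 390, so m = 26/31.
Then c = (26 − 39·(26/31))/6 = -104/93.
At u = 6: ŵ = (26/31)·(6) + (-104/93)·(1) = 364/93.

ŵ = 3.914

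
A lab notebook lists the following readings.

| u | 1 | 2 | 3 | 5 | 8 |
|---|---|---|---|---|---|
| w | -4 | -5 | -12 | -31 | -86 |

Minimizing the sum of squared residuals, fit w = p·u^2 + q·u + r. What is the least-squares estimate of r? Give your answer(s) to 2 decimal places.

r = -4.99

MᵀM·[p, q, r]ᵀ = Mᵀw reads: 4819·p + 673·q + 103·r = -6411;  673·p + 103·q + 19·r = -893;  103·p + 19·q + 5·r = -138.
Solving the 3×3 system (Gaussian elimination) gives p = -1387/858, q = 2413/858, r = -713/143.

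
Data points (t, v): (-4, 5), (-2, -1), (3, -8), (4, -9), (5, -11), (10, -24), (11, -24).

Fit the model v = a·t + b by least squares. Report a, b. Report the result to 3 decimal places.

a = -1.923, b = -2.869

Setting ∂/∂a … = 0 gives: 291·a + 27·b = -637;  27·a + 7·b = -72.
(Σt·t = 291, Σt = 27, Σ1 = 7, Σt·v = -637, Σv = -72.)
Determinant 291·7 − 27² = 1308.
a = ((-637)·7 − 27·(-72))/1308 = -2515/1308; b = (291·(-72) − 27·(-637))/1308 = -1251/436.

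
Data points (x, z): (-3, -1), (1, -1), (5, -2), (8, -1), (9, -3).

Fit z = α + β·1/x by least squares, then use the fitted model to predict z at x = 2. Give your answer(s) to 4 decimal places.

AᵀA·[α, β]ᵀ = Aᵀz reads: 5·α + (397/360)·β = -8;  (397/360)·α + (152809/129600)·β = -61/40.
Eliminating β: (152809/129600)·(row 1) − (397/360)·(row 2) gives (151609/32400)·α = (152809/129600)·(-8) − (397/360)·(-61/40) = -1004519/129600, so α = -1004519/606436.
Then β = ((-61/40) − (397/360)·(-1004519/606436))/(152809/129600) = 38790/151609.
At x = 2: ẑ = (-1004519/606436)·(1) + (38790/151609)·(1/2) = -926939/606436.

ẑ = -1.5285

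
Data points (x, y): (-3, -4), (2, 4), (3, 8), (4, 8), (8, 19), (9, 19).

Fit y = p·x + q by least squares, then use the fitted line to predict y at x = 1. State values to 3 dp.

Normal-equation sums: Σx·x = 183, Σx = 23, Σ1 = 6.
Moment sums: Σx·y = 399, Σy = 54.
Eliminating q: 6·(row 1) − 23·(row 2) gives 569·p = 6·399 − 23·54 = 1152, so p = 1152/569.
Then q = (54 − 23·(1152/569))/6 = 705/569.
At x = 1: ŷ = (1152/569)·(1) + (705/569)·(1) = 1857/569.

ŷ = 3.264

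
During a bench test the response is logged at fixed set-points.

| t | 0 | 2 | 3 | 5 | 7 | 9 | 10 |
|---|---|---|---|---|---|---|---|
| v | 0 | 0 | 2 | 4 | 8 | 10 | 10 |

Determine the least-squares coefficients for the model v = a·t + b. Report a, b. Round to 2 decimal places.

Forming MᵀM = [[268, 36]; [36, 7]] and Mᵀv = [272, 34]ᵀ gives MᵀM·[a, b]ᵀ = Mᵀv.
Determinant 268·7 − 36² = 580.
a = (272·7 − 36·34)/580 = 34/29; b = (268·34 − 36·272)/580 = -34/29.

a = 1.17, b = -1.17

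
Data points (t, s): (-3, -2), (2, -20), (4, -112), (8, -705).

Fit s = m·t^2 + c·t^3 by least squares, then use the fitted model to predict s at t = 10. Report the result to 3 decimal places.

Forming AᵀA = [[4449, 33581]; [33581, 267033]] and Aᵀs = [-47010, -368234]ᵀ gives AᵀA·[m, c]ᵀ = Aᵀs.
Eliminating c: 267033·(row 1) − 33581·(row 2) gives 60346256·m = 267033·(-47010) − 33581·(-368234) = -187555376, so m = -11722211/3771641.
Then c = ((-368234) − 33581·(-11722211/3771641))/267033 = -3726891/3771641.
At t = 10: ŝ = (-11722211/3771641)·(100) + (-3726891/3771641)·(1000) = -4899112100/3771641.

ŝ = -1298.934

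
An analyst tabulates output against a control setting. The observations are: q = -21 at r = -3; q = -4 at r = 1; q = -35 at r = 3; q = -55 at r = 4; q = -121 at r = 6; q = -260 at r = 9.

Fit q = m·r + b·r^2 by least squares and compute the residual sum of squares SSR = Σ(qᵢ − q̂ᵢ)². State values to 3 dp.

SSR = 7.371

Sums needed: Σr·r = 152, Σr·r^2 = 1010, Σr^2·r^2 = 8276.
Right-hand side: Σr·q = -3332, Σr^2·q = -26804.
Normal equations: [[152, 1010]; [1010, 8276]]·[m, b]ᵀ = [-3332, -26804]ᵀ.
Eliminating b: 8276·(row 1) − 1010·(row 2) gives 237852·m = 8276·(-3332) − 1010·(-26804) = -503592, so m = -41966/19821.
Then b = ((-26804) − 1010·(-41966/19821))/8276 = -59074/19821.
Residuals: -3491/6607, 7252/6607, -12057/6607, 7631/6607, -6627/6607, 3076/6607; SSR = 48700/6607.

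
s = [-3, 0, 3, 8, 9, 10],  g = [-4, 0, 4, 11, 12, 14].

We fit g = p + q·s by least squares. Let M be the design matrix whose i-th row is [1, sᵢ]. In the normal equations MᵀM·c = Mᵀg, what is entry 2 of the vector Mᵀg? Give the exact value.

360

Entry 2 ↔ basis s, so (Mᵀg)_{2} = Σᵢ (s)·gᵢ = (-3)·(-4) + (0)·(0) + (3)·(4) + (8)·(11) + (9)·(12) + (10)·(14) = 360.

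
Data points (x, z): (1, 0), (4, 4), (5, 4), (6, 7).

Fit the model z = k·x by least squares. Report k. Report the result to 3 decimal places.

k = 1.000

Setting ∂/∂k … = 0 gives: 78·k = 78.
(Σx·x = 78, Σx·z = 78.)
Hence k = 78 / 78 ≈ 1.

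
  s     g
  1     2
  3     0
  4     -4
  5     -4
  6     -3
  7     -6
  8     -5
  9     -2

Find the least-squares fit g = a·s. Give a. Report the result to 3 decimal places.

a = -0.541

Sums needed: Σs·s = 281.
And Σs·g = -152.
MᵀM·[a]ᵀ = Mᵀg becomes [[281]]·[a]ᵀ = [-152]ᵀ.
Hence a = -152 / 281 ≈ -0.540925.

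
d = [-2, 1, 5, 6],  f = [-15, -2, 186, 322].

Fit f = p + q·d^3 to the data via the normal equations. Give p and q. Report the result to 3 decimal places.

Compute the Gram sums: Σ1 = 4, Σd^3 = 334, Σd^3·d^3 = 62346.
Moment sums: Σf = 491, Σd^3·f = 92920.
Normal equations: [[4, 334]; [334, 62346]]·[p, q]ᵀ = [491, 92920]ᵀ.
det = 4·62346 − 334² = 137828.
p = (491·62346 − 334·92920)/137828 = -211697/68914; q = (4·92920 − 334·491)/137828 = 103843/68914.

p = -3.072, q = 1.507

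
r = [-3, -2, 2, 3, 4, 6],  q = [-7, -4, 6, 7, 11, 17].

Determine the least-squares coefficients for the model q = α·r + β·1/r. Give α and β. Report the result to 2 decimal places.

With design matrix A, AᵀA = [[78, 6]; [6, 13/16]] and Aᵀq = [208, 61/4]ᵀ.
Eliminating β: (13/16)·(row 1) − 6·(row 2) gives (219/8)·α = (13/16)·208 − 6·(61/4) = 155/2, so α = 620/219.
Then β = ((61/4) − 6·(620/219))/(13/16) = -156/73.

α = 2.83, β = -2.14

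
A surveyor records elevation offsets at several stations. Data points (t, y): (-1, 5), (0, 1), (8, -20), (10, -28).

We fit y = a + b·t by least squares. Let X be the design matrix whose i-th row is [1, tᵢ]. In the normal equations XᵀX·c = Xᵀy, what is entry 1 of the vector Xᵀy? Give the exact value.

Entry 1 ↔ basis 1, so (Xᵀy)_{1} = Σᵢ yᵢ = (1)·(5) + (1)·(1) + (1)·(-20) + (1)·(-28) = -42.

-42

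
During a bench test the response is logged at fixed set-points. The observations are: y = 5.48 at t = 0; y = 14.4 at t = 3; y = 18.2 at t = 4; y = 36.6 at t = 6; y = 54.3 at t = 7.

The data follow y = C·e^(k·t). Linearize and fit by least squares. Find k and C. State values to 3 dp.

k = 0.324, C = 5.354

Let Y = ln y. Fitting Y = k·t + ln C by least squares:
Sums: Σt = 20.0000, Σ(t)² = 110.0000, Σln y = 14.8643, Σt·ln y = 69.1693.
Normal system: [[110.0000, 20.0000]; [20.0000, 5]]·[k, ln C]ᵀ = [69.1693, 14.8643]ᵀ.
Solving (det = 150.0000): k = 0.32373, ln C = 1.67793, so C = exp(1.67793) = 5.35446.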